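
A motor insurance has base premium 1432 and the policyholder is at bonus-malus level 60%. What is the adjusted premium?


adjusted = base * BM_level / 100
= 1432 * 60 / 100
= 1432 * 0.6
= 859.2


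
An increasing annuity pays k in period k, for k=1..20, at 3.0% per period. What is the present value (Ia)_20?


(Ia)_n = sum_{k=1}^{n} k * v^k, v = 1/(1+i)
v = 0.970874
Sum computed term by term:
(Ia)_20 = 141.6761


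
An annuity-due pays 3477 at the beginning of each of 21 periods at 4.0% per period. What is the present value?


PV_due = PMT * (1-(1+i)^(-n))/i * (1+i)
PV_immediate = 48779.3891
PV_due = 48779.3891 * 1.04
= 50730.5647


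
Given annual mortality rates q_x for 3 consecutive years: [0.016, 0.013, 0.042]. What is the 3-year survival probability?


p_k = 1 - q_k for each year
Survival = product of (1 - q_k)
= 0.984 * 0.987 * 0.958
= 0.9304


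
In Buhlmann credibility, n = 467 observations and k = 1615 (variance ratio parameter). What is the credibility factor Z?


Z = n / (n + k)
= 467 / (467 + 1615)
= 467 / 2082
= 0.2243


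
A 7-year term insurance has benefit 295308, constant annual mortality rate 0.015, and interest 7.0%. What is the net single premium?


NSP = benefit * sum_{k=0}^{n-1} k_p_x * q * v^(k+1)
With constant q=0.015, v=0.934579
Sum = 0.077606
NSP = 295308 * 0.077606
= 22917.7573


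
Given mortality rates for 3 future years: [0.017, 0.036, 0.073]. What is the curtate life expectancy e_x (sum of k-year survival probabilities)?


e_x = sum_{k=1}^{n} k_p_x
k_p_x values:
  1_p_x = 0.983
  2_p_x = 0.947612
  3_p_x = 0.878436
e_x = 2.809


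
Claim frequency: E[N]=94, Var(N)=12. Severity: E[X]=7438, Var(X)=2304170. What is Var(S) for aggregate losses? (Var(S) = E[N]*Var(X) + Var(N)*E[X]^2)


Var(S) = E[N]*Var(X) + Var(N)*E[X]^2
= 94*2304170 + 12*7438^2
= 216591980 + 663886128
= 8.8048e+08


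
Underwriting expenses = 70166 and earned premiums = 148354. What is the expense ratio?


Expense ratio = expenses / premiums
= 70166 / 148354
= 0.473


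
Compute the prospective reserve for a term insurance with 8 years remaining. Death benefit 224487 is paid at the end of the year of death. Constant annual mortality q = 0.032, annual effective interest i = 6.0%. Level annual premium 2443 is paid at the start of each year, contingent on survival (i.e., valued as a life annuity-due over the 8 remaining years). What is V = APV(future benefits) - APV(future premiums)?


v = 1/(1+i) = 0.943396
APV(future benefits) per unit = sum_{k=0}^{7} k_p_x * q * v^(k+1) = 0.17959
APV(future benefits) = 224487 * 0.17959 = 40315.7135
Life annuity-due factor ä_{x:8} = sum_{k=0}^{7} k_p_x * v^k = 5.948932
APV(future premiums) = 2443 * 5.948932 = 14533.2421
V = 40315.7135 - 14533.2421
= 25782.4714


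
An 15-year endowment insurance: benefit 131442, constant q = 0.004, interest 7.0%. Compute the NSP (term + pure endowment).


Term component = 4680.0618
Pure endowment = 15_p_x * v^15 * benefit = 0.941651 * 0.362446 * 131442 = 44860.8574
NSP = 49540.9192


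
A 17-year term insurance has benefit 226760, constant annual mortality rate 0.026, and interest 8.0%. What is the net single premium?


NSP = benefit * sum_{k=0}^{n-1} k_p_x * q * v^(k+1)
With constant q=0.026, v=0.925926
Sum = 0.202922
NSP = 226760 * 0.202922
= 46014.6036


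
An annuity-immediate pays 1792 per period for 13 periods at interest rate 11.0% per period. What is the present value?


PV = PMT * (1 - (1+i)^(-n)) / i
= 1792 * (1 - (1+0.11)^(-13)) / 0.11
= 1792 * (1 - 0.257514) / 0.11
= 1792 * 6.74987
= 12095.7678


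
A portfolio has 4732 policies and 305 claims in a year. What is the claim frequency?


frequency = claims / policies
= 305 / 4732
= 0.0645


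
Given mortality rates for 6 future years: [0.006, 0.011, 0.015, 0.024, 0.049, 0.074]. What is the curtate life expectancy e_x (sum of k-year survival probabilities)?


e_x = sum_{k=1}^{n} k_p_x
k_p_x values:
  1_p_x = 0.994
  2_p_x = 0.983066
  3_p_x = 0.96832
  4_p_x = 0.94508
  5_p_x = 0.898771
  6_p_x = 0.832262
e_x = 5.6215


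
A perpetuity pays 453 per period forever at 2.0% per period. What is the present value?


PV = PMT / i
= 453 / 0.02
= 22650.0


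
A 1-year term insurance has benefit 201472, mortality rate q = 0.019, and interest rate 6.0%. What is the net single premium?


NSP = benefit * q * v
v = 1/(1+i) = 0.943396
NSP = 201472 * 0.019 * 0.943396
= 3611.2906


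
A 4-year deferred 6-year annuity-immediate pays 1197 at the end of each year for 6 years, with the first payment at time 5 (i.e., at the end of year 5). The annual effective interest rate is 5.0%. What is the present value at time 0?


PV at time 4 of the 6-year annuity-immediate:
a_n = 1197 * (1-(1+0.05)^(-6))/0.05 = 6075.6034
Discount back 4 years to time 0:
PV = 6075.6034 * (1+0.05)^(-4)
= 6075.6034 * 0.822702
= 4998.414


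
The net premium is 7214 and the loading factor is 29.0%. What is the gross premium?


Gross = net * (1 + loading)
= 7214 * (1 + 0.29)
= 7214 * 1.29
= 9306.06


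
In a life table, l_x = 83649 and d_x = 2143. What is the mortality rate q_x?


q_x = d_x / l_x
= 2143 / 83649
= 0.0256


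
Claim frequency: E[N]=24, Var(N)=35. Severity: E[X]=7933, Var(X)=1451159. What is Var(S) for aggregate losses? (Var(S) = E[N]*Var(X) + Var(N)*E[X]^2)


Var(S) = E[N]*Var(X) + Var(N)*E[X]^2
= 24*1451159 + 35*7933^2
= 34827816 + 2202637115
= 2.2375e+09


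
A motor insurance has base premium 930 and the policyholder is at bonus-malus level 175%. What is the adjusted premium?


adjusted = base * BM_level / 100
= 930 * 175 / 100
= 930 * 1.75
= 1627.5


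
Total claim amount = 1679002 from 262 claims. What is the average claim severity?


severity = total / number
= 1679002 / 262
= 6408.4046


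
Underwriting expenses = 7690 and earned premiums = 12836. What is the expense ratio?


Expense ratio = expenses / premiums
= 7690 / 12836
= 0.5991


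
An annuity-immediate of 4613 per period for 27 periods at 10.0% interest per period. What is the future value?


FV = PMT * ((1+i)^n - 1) / i
= 4613 * ((1.1)^27 - 1) / 0.1
= 4613 * (13.109994 - 1) / 0.1
= 558634.0321


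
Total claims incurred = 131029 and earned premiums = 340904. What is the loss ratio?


Loss ratio = claims / premiums
= 131029 / 340904
= 0.3844


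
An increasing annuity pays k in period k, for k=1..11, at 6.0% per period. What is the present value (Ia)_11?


(Ia)_n = sum_{k=1}^{n} k * v^k, v = 1/(1+i)
v = 0.943396
Sum computed term by term:
(Ia)_11 = 42.7571


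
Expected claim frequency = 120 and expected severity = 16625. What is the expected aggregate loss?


E[S] = E[N] * E[X]
= 120 * 16625
= 1.9950e+06


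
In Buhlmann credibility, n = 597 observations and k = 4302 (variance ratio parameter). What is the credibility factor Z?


Z = n / (n + k)
= 597 / (597 + 4302)
= 597 / 4899
= 0.1219


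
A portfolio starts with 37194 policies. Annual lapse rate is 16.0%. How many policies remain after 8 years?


remaining = initial * (1 - lapse)^years
= 37194 * (1 - 0.16)^8
= 37194 * 0.247876
= 9219.4959


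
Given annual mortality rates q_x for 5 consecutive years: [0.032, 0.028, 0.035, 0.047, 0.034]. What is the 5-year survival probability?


p_k = 1 - q_k for each year
Survival = product of (1 - q_k)
= 0.968 * 0.972 * 0.965 * 0.953 * 0.966
= 0.8359


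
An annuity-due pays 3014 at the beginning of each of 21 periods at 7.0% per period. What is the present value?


PV_due = PMT * (1-(1+i)^(-n))/i * (1+i)
PV_immediate = 32658.2794
PV_due = 32658.2794 * 1.07
= 34944.3589


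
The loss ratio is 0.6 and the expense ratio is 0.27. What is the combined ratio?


Combined ratio = loss ratio + expense ratio
= 0.6 + 0.27
= 0.87


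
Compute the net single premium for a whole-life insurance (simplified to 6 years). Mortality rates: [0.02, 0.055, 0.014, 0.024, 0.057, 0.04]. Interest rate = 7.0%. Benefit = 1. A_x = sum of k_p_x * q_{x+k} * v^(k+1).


v = 0.934579
Year 0: k_p_x=1.0, q=0.02, term=0.018692
Year 1: k_p_x=0.98, q=0.055, term=0.047078
Year 2: k_p_x=0.9261, q=0.014, term=0.010584
Year 3: k_p_x=0.913135, q=0.024, term=0.016719
Year 4: k_p_x=0.891219, q=0.057, term=0.036219
Year 5: k_p_x=0.84042, q=0.04, term=0.0224
A_x = 0.1517


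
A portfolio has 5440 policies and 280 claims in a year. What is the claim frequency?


frequency = claims / policies
= 280 / 5440
= 0.0515


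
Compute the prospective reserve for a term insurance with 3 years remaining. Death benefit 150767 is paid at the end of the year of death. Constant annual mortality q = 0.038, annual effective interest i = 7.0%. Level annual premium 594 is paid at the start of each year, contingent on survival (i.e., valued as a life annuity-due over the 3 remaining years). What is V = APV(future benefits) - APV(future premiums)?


v = 1/(1+i) = 0.934579
APV(future benefits) per unit = sum_{k=0}^{2} k_p_x * q * v^(k+1) = 0.09615
APV(future benefits) = 150767 * 0.09615 = 14496.2603
Life annuity-due factor ä_{x:3} = sum_{k=0}^{2} k_p_x * v^k = 2.707384
APV(future premiums) = 594 * 2.707384 = 1608.1861
V = 14496.2603 - 1608.1861
= 12888.0742


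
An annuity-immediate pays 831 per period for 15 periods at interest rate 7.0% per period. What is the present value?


PV = PMT * (1 - (1+i)^(-n)) / i
= 831 * (1 - (1+0.07)^(-15)) / 0.07
= 831 * (1 - 0.362446) / 0.07
= 831 * 9.107914
= 7568.6765


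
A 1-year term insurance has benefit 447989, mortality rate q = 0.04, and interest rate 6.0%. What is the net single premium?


NSP = benefit * q * v
v = 1/(1+i) = 0.943396
NSP = 447989 * 0.04 * 0.943396
= 16905.2453


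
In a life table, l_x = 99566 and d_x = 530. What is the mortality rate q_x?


q_x = d_x / l_x
= 530 / 99566
= 0.0053


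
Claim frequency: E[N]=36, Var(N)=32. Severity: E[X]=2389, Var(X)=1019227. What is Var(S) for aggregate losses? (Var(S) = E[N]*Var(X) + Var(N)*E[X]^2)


Var(S) = E[N]*Var(X) + Var(N)*E[X]^2
= 36*1019227 + 32*2389^2
= 36692172 + 182634272
= 2.1933e+08


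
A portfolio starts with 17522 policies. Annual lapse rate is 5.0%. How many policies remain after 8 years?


remaining = initial * (1 - lapse)^years
= 17522 * (1 - 0.05)^8
= 17522 * 0.66342
= 11624.4528


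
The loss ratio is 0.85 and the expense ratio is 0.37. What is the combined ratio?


Combined ratio = loss ratio + expense ratio
= 0.85 + 0.37
= 1.22


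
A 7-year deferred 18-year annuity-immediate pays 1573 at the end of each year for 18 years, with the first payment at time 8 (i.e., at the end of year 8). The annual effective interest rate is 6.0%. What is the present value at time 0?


PV at time 7 of the 18-year annuity-immediate:
a_n = 1573 * (1-(1+0.06)^(-18))/0.06 = 17031.8203
Discount back 7 years to time 0:
PV = 17031.8203 * (1+0.06)^(-7)
= 17031.8203 * 0.665057
= 11327.1332


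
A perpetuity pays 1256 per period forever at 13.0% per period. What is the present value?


PV = PMT / i
= 1256 / 0.13
= 9661.5385


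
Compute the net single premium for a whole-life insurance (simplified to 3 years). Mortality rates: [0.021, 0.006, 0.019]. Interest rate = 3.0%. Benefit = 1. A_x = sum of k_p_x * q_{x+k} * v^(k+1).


v = 0.970874
Year 0: k_p_x=1.0, q=0.021, term=0.020388
Year 1: k_p_x=0.979, q=0.006, term=0.005537
Year 2: k_p_x=0.973126, q=0.019, term=0.01692
A_x = 0.0428


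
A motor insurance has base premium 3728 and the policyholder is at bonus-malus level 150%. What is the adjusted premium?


adjusted = base * BM_level / 100
= 3728 * 150 / 100
= 3728 * 1.5
= 5592.0


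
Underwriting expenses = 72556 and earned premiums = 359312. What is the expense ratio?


Expense ratio = expenses / premiums
= 72556 / 359312
= 0.2019


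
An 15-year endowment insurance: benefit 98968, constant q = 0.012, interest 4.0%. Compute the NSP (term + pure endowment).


Term component = 12257.7677
Pure endowment = 15_p_x * v^15 * benefit = 0.834361 * 0.555265 * 98968 = 45851.0065
NSP = 58108.7742


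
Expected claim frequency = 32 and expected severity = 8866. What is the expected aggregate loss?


E[S] = E[N] * E[X]
= 32 * 8866
= 283712


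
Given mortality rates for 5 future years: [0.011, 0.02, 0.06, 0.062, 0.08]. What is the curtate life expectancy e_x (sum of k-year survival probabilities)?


e_x = sum_{k=1}^{n} k_p_x
k_p_x values:
  1_p_x = 0.989
  2_p_x = 0.96922
  3_p_x = 0.911067
  4_p_x = 0.854581
  5_p_x = 0.786214
e_x = 4.5101


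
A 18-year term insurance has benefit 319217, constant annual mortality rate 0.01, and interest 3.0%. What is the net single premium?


NSP = benefit * sum_{k=0}^{n-1} k_p_x * q * v^(k+1)
With constant q=0.01, v=0.970874
Sum = 0.127453
NSP = 319217 * 0.127453
= 40685.0938


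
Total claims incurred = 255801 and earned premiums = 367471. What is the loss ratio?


Loss ratio = claims / premiums
= 255801 / 367471
= 0.6961


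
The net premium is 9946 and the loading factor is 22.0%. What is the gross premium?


Gross = net * (1 + loading)
= 9946 * (1 + 0.22)
= 9946 * 1.22
= 12134.12


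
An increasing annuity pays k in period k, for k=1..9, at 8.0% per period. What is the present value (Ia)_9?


(Ia)_n = sum_{k=1}^{n} k * v^k, v = 1/(1+i)
v = 0.925926
Sum computed term by term:
(Ia)_9 = 28.055


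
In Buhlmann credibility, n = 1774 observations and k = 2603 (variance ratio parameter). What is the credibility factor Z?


Z = n / (n + k)
= 1774 / (1774 + 2603)
= 1774 / 4377
= 0.4053


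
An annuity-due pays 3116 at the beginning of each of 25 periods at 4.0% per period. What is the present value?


PV_due = PMT * (1-(1+i)^(-n))/i * (1+i)
PV_immediate = 48678.4011
PV_due = 48678.4011 * 1.04
= 50625.5371


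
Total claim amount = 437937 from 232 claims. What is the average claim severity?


severity = total / number
= 437937 / 232
= 1887.6595


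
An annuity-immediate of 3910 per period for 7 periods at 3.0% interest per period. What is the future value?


FV = PMT * ((1+i)^n - 1) / i
= 3910 * ((1.03)^7 - 1) / 0.03
= 3910 * (1.229874 - 1) / 0.03
= 29960.2271


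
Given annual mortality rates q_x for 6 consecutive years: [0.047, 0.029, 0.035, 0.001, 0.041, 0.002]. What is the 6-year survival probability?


p_k = 1 - q_k for each year
Survival = product of (1 - q_k)
= 0.953 * 0.971 * 0.965 * 0.999 * 0.959 * 0.998
= 0.8538


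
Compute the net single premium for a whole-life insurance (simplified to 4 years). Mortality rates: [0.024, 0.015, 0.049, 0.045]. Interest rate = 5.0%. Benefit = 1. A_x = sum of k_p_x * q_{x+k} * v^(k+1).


v = 0.952381
Year 0: k_p_x=1.0, q=0.024, term=0.022857
Year 1: k_p_x=0.976, q=0.015, term=0.013279
Year 2: k_p_x=0.96136, q=0.049, term=0.040692
Year 3: k_p_x=0.914253, q=0.045, term=0.033847
A_x = 0.1107


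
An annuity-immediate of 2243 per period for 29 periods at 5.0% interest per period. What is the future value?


FV = PMT * ((1+i)^n - 1) / i
= 2243 * ((1.05)^29 - 1) / 0.05
= 2243 * (4.116136 - 1) / 0.05
= 139789.8428


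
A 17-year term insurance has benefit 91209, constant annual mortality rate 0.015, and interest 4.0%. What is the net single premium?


NSP = benefit * sum_{k=0}^{n-1} k_p_x * q * v^(k+1)
With constant q=0.015, v=0.961538
Sum = 0.16444
NSP = 91209 * 0.16444
= 14998.401


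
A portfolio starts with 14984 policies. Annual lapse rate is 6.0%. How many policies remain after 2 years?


remaining = initial * (1 - lapse)^years
= 14984 * (1 - 0.06)^2
= 14984 * 0.8836
= 13239.8624


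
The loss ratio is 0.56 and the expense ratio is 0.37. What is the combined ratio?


Combined ratio = loss ratio + expense ratio
= 0.56 + 0.37
= 0.93


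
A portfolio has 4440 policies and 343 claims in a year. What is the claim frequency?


frequency = claims / policies
= 343 / 4440
= 0.0773


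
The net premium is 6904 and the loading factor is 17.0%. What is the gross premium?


Gross = net * (1 + loading)
= 6904 * (1 + 0.17)
= 6904 * 1.17
= 8077.68


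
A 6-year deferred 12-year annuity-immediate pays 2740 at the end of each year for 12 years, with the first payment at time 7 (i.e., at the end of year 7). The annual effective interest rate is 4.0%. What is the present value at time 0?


PV at time 6 of the 12-year annuity-immediate:
a_n = 2740 * (1-(1+0.04)^(-12))/0.04 = 25715.1021
Discount back 6 years to time 0:
PV = 25715.1021 * (1+0.04)^(-6)
= 25715.1021 * 0.790315
= 20323.0187


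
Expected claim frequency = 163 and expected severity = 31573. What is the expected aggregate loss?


E[S] = E[N] * E[X]
= 163 * 31573
= 5.1464e+06


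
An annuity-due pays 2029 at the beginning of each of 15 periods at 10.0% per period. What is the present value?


PV_due = PMT * (1-(1+i)^(-n))/i * (1+i)
PV_immediate = 15432.7353
PV_due = 15432.7353 * 1.1
= 16976.0089


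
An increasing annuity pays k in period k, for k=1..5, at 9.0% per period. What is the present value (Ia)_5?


(Ia)_n = sum_{k=1}^{n} k * v^k, v = 1/(1+i)
v = 0.917431
Sum computed term by term:
(Ia)_5 = 11.0007


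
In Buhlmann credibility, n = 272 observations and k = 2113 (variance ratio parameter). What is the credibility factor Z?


Z = n / (n + k)
= 272 / (272 + 2113)
= 272 / 2385
= 0.114


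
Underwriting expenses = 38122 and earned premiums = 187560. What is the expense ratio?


Expense ratio = expenses / premiums
= 38122 / 187560
= 0.2033


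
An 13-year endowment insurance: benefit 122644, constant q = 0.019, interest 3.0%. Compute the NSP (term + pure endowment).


Term component = 22320.0411
Pure endowment = 13_p_x * v^13 * benefit = 0.779286 * 0.680951 * 122644 = 65081.7888
NSP = 87401.8299


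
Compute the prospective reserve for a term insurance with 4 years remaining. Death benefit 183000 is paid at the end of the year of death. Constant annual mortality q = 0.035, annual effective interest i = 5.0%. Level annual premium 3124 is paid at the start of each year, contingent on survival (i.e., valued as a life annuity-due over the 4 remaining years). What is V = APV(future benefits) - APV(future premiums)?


v = 1/(1+i) = 0.952381
APV(future benefits) per unit = sum_{k=0}^{3} k_p_x * q * v^(k+1) = 0.117999
APV(future benefits) = 183000 * 0.117999 = 21593.807
Life annuity-due factor ä_{x:4} = sum_{k=0}^{3} k_p_x * v^k = 3.539968
APV(future premiums) = 3124 * 3.539968 = 11058.8612
V = 21593.807 - 11058.8612
= 10534.9458


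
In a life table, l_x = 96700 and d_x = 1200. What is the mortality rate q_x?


q_x = d_x / l_x
= 1200 / 96700
= 0.0124


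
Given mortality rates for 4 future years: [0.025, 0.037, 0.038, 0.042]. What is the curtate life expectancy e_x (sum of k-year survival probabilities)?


e_x = sum_{k=1}^{n} k_p_x
k_p_x values:
  1_p_x = 0.975
  2_p_x = 0.938925
  3_p_x = 0.903246
  4_p_x = 0.86531
e_x = 3.6825


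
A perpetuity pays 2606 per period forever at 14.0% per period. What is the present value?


PV = PMT / i
= 2606 / 0.14
= 18614.2857


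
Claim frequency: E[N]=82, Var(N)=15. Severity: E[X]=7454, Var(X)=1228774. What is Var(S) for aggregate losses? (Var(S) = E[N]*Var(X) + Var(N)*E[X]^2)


Var(S) = E[N]*Var(X) + Var(N)*E[X]^2
= 82*1228774 + 15*7454^2
= 100759468 + 833431740
= 9.3419e+08


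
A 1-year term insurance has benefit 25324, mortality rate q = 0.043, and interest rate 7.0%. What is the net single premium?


NSP = benefit * q * v
v = 1/(1+i) = 0.934579
NSP = 25324 * 0.043 * 0.934579
= 1017.6935


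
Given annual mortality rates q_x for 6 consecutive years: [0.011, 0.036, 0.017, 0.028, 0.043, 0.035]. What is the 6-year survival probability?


p_k = 1 - q_k for each year
Survival = product of (1 - q_k)
= 0.989 * 0.964 * 0.983 * 0.972 * 0.957 * 0.965
= 0.8413


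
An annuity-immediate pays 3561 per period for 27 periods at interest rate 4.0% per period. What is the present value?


PV = PMT * (1 - (1+i)^(-n)) / i
= 3561 * (1 - (1+0.04)^(-27)) / 0.04
= 3561 * (1 - 0.346817) / 0.04
= 3561 * 16.329586
= 58149.6548


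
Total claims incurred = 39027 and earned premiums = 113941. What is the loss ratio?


Loss ratio = claims / premiums
= 39027 / 113941
= 0.3425


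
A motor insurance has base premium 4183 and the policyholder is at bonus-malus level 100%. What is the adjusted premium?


adjusted = base * BM_level / 100
= 4183 * 100 / 100
= 4183 * 1.0
= 4183.0


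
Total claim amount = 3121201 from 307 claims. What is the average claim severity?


severity = total / number
= 3121201 / 307
= 10166.7785


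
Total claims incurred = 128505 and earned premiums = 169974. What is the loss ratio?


Loss ratio = claims / premiums
= 128505 / 169974
= 0.756


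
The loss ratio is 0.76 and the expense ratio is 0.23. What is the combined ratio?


Combined ratio = loss ratio + expense ratio
= 0.76 + 0.23
= 0.99


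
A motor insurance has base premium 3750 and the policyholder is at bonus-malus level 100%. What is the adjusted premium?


adjusted = base * BM_level / 100
= 3750 * 100 / 100
= 3750 * 1.0
= 3750.0


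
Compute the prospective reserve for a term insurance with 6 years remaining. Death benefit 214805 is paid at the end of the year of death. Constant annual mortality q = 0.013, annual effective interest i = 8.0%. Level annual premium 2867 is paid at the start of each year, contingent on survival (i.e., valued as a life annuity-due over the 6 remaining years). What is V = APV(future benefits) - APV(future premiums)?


v = 1/(1+i) = 0.925926
APV(future benefits) per unit = sum_{k=0}^{5} k_p_x * q * v^(k+1) = 0.058348
APV(future benefits) = 214805 * 0.058348 = 12533.4701
Life annuity-due factor ä_{x:6} = sum_{k=0}^{5} k_p_x * v^k = 4.847383
APV(future premiums) = 2867 * 4.847383 = 13897.4474
V = 12533.4701 - 13897.4474
= -1363.9773


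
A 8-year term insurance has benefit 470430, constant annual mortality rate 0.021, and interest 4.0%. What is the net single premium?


NSP = benefit * sum_{k=0}^{n-1} k_p_x * q * v^(k+1)
With constant q=0.021, v=0.961538
Sum = 0.131994
NSP = 470430 * 0.131994
= 62094.1333


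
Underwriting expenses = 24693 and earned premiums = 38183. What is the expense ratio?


Expense ratio = expenses / premiums
= 24693 / 38183
= 0.6467


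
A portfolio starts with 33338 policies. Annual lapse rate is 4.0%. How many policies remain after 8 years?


remaining = initial * (1 - lapse)^years
= 33338 * (1 - 0.04)^8
= 33338 * 0.72139
= 24049.6858


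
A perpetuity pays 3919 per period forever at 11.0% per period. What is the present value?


PV = PMT / i
= 3919 / 0.11
= 35627.2727


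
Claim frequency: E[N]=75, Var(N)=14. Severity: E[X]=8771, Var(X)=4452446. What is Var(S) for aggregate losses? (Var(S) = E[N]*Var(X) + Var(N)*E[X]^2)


Var(S) = E[N]*Var(X) + Var(N)*E[X]^2
= 75*4452446 + 14*8771^2
= 333933450 + 1077026174
= 1.4110e+09


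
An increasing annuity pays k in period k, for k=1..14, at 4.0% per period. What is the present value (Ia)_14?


(Ia)_n = sum_{k=1}^{n} k * v^k, v = 1/(1+i)
v = 0.961538
Sum computed term by term:
(Ia)_14 = 72.5249


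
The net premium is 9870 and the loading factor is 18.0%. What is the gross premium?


Gross = net * (1 + loading)
= 9870 * (1 + 0.18)
= 9870 * 1.18
= 11646.6


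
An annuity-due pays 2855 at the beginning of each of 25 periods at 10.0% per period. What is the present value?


PV_due = PMT * (1-(1+i)^(-n))/i * (1+i)
PV_immediate = 25914.9493
PV_due = 25914.9493 * 1.1
= 28506.4442


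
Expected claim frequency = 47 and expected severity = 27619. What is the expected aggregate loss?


E[S] = E[N] * E[X]
= 47 * 27619
= 1.2981e+06


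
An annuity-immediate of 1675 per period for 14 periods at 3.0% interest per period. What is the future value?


FV = PMT * ((1+i)^n - 1) / i
= 1675 * ((1.03)^14 - 1) / 0.03
= 1675 * (1.51259 - 1) / 0.03
= 28619.593


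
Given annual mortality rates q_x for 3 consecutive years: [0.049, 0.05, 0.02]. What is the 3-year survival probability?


p_k = 1 - q_k for each year
Survival = product of (1 - q_k)
= 0.951 * 0.95 * 0.98
= 0.8854


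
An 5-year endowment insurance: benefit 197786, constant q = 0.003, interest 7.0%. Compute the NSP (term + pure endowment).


Term component = 2419.3127
Pure endowment = 5_p_x * v^5 * benefit = 0.98509 * 0.712986 * 197786 = 138916.0579
NSP = 141335.3706


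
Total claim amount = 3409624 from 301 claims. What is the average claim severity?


severity = total / number
= 3409624 / 301
= 11327.6545


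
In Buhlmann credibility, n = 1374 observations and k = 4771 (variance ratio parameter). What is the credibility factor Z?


Z = n / (n + k)
= 1374 / (1374 + 4771)
= 1374 / 6145
= 0.2236


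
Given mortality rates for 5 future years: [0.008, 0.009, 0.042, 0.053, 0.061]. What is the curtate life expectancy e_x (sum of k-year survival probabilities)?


e_x = sum_{k=1}^{n} k_p_x
k_p_x values:
  1_p_x = 0.992
  2_p_x = 0.983072
  3_p_x = 0.941783
  4_p_x = 0.891868
  5_p_x = 0.837465
e_x = 4.6462


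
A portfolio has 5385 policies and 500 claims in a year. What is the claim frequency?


frequency = claims / policies
= 500 / 5385
= 0.0929


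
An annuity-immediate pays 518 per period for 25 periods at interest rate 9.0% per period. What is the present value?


PV = PMT * (1 - (1+i)^(-n)) / i
= 518 * (1 - (1+0.09)^(-25)) / 0.09
= 518 * (1 - 0.115968) / 0.09
= 518 * 9.82258
= 5088.0962


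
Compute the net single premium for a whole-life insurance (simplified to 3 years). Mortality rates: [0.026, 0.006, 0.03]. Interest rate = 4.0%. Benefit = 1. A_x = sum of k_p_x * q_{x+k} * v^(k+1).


v = 0.961538
Year 0: k_p_x=1.0, q=0.026, term=0.025
Year 1: k_p_x=0.974, q=0.006, term=0.005403
Year 2: k_p_x=0.968156, q=0.03, term=0.025821
A_x = 0.0562


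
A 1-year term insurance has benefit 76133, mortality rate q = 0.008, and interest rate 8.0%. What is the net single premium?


NSP = benefit * q * v
v = 1/(1+i) = 0.925926
NSP = 76133 * 0.008 * 0.925926
= 563.9481


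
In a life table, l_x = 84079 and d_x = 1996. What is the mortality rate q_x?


q_x = d_x / l_x
= 1996 / 84079
= 0.0237


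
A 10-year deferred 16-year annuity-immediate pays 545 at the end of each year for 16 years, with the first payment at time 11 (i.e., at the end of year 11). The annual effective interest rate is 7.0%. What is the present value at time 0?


PV at time 10 of the 16-year annuity-immediate:
a_n = 545 * (1-(1+0.07)^(-16))/0.07 = 5148.4235
Discount back 10 years to time 0:
PV = 5148.4235 * (1+0.07)^(-10)
= 5148.4235 * 0.508349
= 2617.1974


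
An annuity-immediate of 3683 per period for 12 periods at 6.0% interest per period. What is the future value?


FV = PMT * ((1+i)^n - 1) / i
= 3683 * ((1.06)^12 - 1) / 0.06
= 3683 * (2.012196 - 1) / 0.06
= 62131.9934


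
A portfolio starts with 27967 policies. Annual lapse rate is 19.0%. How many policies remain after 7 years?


remaining = initial * (1 - lapse)^years
= 27967 * (1 - 0.19)^7
= 27967 * 0.228768
= 6397.9525


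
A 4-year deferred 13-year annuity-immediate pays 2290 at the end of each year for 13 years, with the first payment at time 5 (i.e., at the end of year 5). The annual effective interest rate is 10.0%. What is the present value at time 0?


PV at time 4 of the 13-year annuity-immediate:
a_n = 2290 * (1-(1+0.1)^(-13))/0.1 = 16266.6857
Discount back 4 years to time 0:
PV = 16266.6857 * (1+0.1)^(-4)
= 16266.6857 * 0.683013
= 11110.3652


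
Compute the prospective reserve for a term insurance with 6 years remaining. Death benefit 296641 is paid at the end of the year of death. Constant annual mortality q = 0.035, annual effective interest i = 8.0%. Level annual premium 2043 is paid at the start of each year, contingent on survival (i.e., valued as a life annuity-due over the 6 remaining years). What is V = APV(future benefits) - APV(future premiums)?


v = 1/(1+i) = 0.925926
APV(future benefits) per unit = sum_{k=0}^{5} k_p_x * q * v^(k+1) = 0.149469
APV(future benefits) = 296641 * 0.149469 = 44338.6862
Life annuity-due factor ä_{x:6} = sum_{k=0}^{5} k_p_x * v^k = 4.612192
APV(future premiums) = 2043 * 4.612192 = 9422.7078
V = 44338.6862 - 9422.7078
= 34915.9785


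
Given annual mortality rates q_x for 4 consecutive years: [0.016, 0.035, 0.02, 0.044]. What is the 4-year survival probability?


p_k = 1 - q_k for each year
Survival = product of (1 - q_k)
= 0.984 * 0.965 * 0.98 * 0.956
= 0.8896


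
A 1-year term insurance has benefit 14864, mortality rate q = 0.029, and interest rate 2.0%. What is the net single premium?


NSP = benefit * q * v
v = 1/(1+i) = 0.980392
NSP = 14864 * 0.029 * 0.980392
= 422.6039


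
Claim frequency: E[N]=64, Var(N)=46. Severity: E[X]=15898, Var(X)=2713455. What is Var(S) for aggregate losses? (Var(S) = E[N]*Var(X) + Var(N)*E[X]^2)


Var(S) = E[N]*Var(X) + Var(N)*E[X]^2
= 64*2713455 + 46*15898^2
= 173661120 + 11626334584
= 1.1800e+10


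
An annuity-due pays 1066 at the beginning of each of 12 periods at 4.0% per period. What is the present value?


PV_due = PMT * (1-(1+i)^(-n))/i * (1+i)
PV_immediate = 10004.4886
PV_due = 10004.4886 * 1.04
= 10404.6682


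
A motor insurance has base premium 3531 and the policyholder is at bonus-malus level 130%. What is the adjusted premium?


adjusted = base * BM_level / 100
= 3531 * 130 / 100
= 3531 * 1.3
= 4590.3


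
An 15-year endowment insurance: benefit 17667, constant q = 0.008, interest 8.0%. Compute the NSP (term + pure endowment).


Term component = 1157.2537
Pure endowment = 15_p_x * v^15 * benefit = 0.886493 * 0.315242 * 17667 = 4937.2095
NSP = 6094.4632


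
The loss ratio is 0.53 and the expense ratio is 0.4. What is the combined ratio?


Combined ratio = loss ratio + expense ratio
= 0.53 + 0.4
= 0.93


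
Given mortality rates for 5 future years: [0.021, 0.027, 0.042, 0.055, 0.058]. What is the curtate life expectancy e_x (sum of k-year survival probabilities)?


e_x = sum_{k=1}^{n} k_p_x
k_p_x values:
  1_p_x = 0.979
  2_p_x = 0.952567
  3_p_x = 0.912559
  4_p_x = 0.862368
  5_p_x = 0.812351
e_x = 4.5188


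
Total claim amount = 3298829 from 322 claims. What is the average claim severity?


severity = total / number
= 3298829 / 322
= 10244.8106


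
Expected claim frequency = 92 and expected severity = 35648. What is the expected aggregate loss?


E[S] = E[N] * E[X]
= 92 * 35648
= 3.2796e+06


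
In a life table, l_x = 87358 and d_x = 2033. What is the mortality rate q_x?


q_x = d_x / l_x
= 2033 / 87358
= 0.0233


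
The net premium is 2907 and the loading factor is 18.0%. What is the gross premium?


Gross = net * (1 + loading)
= 2907 * (1 + 0.18)
= 2907 * 1.18
= 3430.26


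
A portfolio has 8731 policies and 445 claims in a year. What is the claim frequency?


frequency = claims / policies
= 445 / 8731
= 0.051


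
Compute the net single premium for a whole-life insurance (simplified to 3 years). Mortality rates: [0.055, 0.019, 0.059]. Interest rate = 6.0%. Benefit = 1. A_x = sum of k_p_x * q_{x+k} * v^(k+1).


v = 0.943396
Year 0: k_p_x=1.0, q=0.055, term=0.051887
Year 1: k_p_x=0.945, q=0.019, term=0.01598
Year 2: k_p_x=0.927045, q=0.059, term=0.045924
A_x = 0.1138


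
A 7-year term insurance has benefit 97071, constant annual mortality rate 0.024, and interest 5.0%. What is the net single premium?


NSP = benefit * sum_{k=0}^{n-1} k_p_x * q * v^(k+1)
With constant q=0.024, v=0.952381
Sum = 0.129876
NSP = 97071 * 0.129876
= 12607.239


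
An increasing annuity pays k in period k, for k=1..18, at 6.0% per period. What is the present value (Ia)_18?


(Ia)_n = sum_{k=1}^{n} k * v^k, v = 1/(1+i)
v = 0.943396
Sum computed term by term:
(Ia)_18 = 86.1845


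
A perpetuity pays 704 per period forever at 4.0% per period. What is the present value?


PV = PMT / i
= 704 / 0.04
= 17600.0


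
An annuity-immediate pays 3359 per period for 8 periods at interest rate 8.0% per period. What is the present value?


PV = PMT * (1 - (1+i)^(-n)) / i
= 3359 * (1 - (1+0.08)^(-8)) / 0.08
= 3359 * (1 - 0.540269) / 0.08
= 3359 * 5.746639
= 19302.9602


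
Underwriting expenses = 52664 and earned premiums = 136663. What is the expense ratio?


Expense ratio = expenses / premiums
= 52664 / 136663
= 0.3854


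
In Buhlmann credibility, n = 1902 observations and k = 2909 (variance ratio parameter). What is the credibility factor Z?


Z = n / (n + k)
= 1902 / (1902 + 2909)
= 1902 / 4811
= 0.3953


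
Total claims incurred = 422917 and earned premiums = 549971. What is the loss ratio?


Loss ratio = claims / premiums
= 422917 / 549971
= 0.769


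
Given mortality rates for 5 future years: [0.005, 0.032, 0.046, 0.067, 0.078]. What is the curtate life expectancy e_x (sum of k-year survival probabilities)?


e_x = sum_{k=1}^{n} k_p_x
k_p_x values:
  1_p_x = 0.995
  2_p_x = 0.96316
  3_p_x = 0.918855
  4_p_x = 0.857291
  5_p_x = 0.790423
e_x = 4.5247


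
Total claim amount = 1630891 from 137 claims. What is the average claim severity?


severity = total / number
= 1630891 / 137
= 11904.3139


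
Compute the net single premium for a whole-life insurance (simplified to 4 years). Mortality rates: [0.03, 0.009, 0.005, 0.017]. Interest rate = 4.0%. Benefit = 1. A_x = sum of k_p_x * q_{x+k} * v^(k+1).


v = 0.961538
Year 0: k_p_x=1.0, q=0.03, term=0.028846
Year 1: k_p_x=0.97, q=0.009, term=0.008071
Year 2: k_p_x=0.96127, q=0.005, term=0.004273
Year 3: k_p_x=0.956464, q=0.017, term=0.013899
A_x = 0.0551


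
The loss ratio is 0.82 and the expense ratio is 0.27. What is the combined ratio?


Combined ratio = loss ratio + expense ratio
= 0.82 + 0.27
= 1.09


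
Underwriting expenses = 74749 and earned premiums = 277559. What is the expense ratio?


Expense ratio = expenses / premiums
= 74749 / 277559
= 0.2693


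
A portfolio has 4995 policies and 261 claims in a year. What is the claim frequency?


frequency = claims / policies
= 261 / 4995
= 0.0523


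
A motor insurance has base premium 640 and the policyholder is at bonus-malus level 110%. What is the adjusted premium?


adjusted = base * BM_level / 100
= 640 * 110 / 100
= 640 * 1.1
= 704.0


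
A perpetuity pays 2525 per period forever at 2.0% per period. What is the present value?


PV = PMT / i
= 2525 / 0.02
= 126250.0


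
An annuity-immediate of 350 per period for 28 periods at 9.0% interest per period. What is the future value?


FV = PMT * ((1+i)^n - 1) / i
= 350 * ((1.09)^28 - 1) / 0.09
= 350 * (11.16714 - 1) / 0.09
= 39538.8759


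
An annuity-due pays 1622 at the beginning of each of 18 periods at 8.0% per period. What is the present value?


PV_due = PMT * (1-(1+i)^(-n))/i * (1+i)
PV_immediate = 15201.2009
PV_due = 15201.2009 * 1.08
= 16417.297


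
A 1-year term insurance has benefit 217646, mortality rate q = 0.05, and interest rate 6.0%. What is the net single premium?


NSP = benefit * q * v
v = 1/(1+i) = 0.943396
NSP = 217646 * 0.05 * 0.943396
= 10266.3208


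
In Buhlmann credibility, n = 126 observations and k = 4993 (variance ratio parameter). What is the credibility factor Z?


Z = n / (n + k)
= 126 / (126 + 4993)
= 126 / 5119
= 0.0246


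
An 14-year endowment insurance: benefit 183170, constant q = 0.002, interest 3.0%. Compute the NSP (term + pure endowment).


Term component = 4088.7523
Pure endowment = 14_p_x * v^14 * benefit = 0.972361 * 0.661118 * 183170 = 117749.9625
NSP = 121838.7149


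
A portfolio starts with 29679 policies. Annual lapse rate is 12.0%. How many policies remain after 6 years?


remaining = initial * (1 - lapse)^years
= 29679 * (1 - 0.12)^6
= 29679 * 0.464404
= 13783.0489


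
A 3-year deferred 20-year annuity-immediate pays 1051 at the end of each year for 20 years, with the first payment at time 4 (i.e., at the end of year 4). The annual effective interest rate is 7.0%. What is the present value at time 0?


PV at time 3 of the 20-year annuity-immediate:
a_n = 1051 * (1-(1+0.07)^(-20))/0.07 = 11134.309
Discount back 3 years to time 0:
PV = 11134.309 * (1+0.07)^(-3)
= 11134.309 * 0.816298
= 9088.9128


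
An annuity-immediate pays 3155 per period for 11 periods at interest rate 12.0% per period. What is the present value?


PV = PMT * (1 - (1+i)^(-n)) / i
= 3155 * (1 - (1+0.12)^(-11)) / 0.12
= 3155 * (1 - 0.287476) / 0.12
= 3155 * 5.937699
= 18733.4408


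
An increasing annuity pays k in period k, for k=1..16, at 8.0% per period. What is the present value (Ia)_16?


(Ia)_n = sum_{k=1}^{n} k * v^k, v = 1/(1+i)
v = 0.925926
Sum computed term by term:
(Ia)_16 = 61.1154


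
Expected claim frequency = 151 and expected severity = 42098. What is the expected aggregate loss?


E[S] = E[N] * E[X]
= 151 * 42098
= 6.3568e+06


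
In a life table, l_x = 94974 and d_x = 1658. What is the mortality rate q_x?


q_x = d_x / l_x
= 1658 / 94974
= 0.0175


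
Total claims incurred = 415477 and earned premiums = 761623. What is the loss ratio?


Loss ratio = claims / premiums
= 415477 / 761623
= 0.5455


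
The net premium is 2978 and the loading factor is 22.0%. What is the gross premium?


Gross = net * (1 + loading)
= 2978 * (1 + 0.22)
= 2978 * 1.22
= 3633.16


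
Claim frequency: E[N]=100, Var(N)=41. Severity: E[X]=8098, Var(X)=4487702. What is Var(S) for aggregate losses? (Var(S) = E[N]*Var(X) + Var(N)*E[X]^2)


Var(S) = E[N]*Var(X) + Var(N)*E[X]^2
= 100*4487702 + 41*8098^2
= 448770200 + 2688681764
= 3.1375e+09


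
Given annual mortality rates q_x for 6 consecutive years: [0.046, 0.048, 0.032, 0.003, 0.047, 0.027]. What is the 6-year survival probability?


p_k = 1 - q_k for each year
Survival = product of (1 - q_k)
= 0.954 * 0.952 * 0.968 * 0.997 * 0.953 * 0.973
= 0.8128


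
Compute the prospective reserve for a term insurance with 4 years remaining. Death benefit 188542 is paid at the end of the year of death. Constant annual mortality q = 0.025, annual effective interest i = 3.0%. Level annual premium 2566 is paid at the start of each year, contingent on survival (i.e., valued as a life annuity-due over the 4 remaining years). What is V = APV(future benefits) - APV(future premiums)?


v = 1/(1+i) = 0.970874
APV(future benefits) per unit = sum_{k=0}^{3} k_p_x * q * v^(k+1) = 0.089584
APV(future benefits) = 188542 * 0.089584 = 16890.3649
Life annuity-due factor ä_{x:4} = sum_{k=0}^{3} k_p_x * v^k = 3.690865
APV(future premiums) = 2566 * 3.690865 = 9470.7591
V = 16890.3649 - 9470.7591
= 7419.6058


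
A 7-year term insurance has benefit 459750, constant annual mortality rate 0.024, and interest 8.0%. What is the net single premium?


NSP = benefit * sum_{k=0}^{n-1} k_p_x * q * v^(k+1)
With constant q=0.024, v=0.925926
Sum = 0.117174
NSP = 459750 * 0.117174
= 53870.7177


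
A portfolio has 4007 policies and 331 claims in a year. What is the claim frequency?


frequency = claims / policies
= 331 / 4007
= 0.0826


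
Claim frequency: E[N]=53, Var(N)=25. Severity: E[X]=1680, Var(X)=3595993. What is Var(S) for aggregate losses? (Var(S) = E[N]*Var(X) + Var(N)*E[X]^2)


Var(S) = E[N]*Var(X) + Var(N)*E[X]^2
= 53*3595993 + 25*1680^2
= 190587629 + 70560000
= 2.6115e+08


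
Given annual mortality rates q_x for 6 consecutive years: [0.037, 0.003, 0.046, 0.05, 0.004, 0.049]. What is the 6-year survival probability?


p_k = 1 - q_k for each year
Survival = product of (1 - q_k)
= 0.963 * 0.997 * 0.954 * 0.95 * 0.996 * 0.951
= 0.8242


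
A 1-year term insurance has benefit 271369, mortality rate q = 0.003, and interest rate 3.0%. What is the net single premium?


NSP = benefit * q * v
v = 1/(1+i) = 0.970874
NSP = 271369 * 0.003 * 0.970874
= 790.3951


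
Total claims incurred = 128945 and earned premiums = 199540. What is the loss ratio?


Loss ratio = claims / premiums
= 128945 / 199540
= 0.6462
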